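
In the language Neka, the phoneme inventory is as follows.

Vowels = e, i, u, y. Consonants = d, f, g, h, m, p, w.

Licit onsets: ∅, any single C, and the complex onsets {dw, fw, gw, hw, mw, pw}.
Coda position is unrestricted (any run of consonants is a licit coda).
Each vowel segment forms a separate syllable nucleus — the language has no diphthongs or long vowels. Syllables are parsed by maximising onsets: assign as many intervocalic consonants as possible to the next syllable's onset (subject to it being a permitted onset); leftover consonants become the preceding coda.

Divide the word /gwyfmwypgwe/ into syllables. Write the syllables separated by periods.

gwyf.mwyp.gwe

The vowels are y, y, e — 3 nuclei, so 3 syllables.
σ1/σ2 boundary: /fmw/ — longest licit onset from the right is /mw/, leaving /f/ as coda.
σ2/σ3 boundary: cluster /pgw/ — the longest permitted-onset suffix is /gw/; onset = /gw/, preceding coda = /p/.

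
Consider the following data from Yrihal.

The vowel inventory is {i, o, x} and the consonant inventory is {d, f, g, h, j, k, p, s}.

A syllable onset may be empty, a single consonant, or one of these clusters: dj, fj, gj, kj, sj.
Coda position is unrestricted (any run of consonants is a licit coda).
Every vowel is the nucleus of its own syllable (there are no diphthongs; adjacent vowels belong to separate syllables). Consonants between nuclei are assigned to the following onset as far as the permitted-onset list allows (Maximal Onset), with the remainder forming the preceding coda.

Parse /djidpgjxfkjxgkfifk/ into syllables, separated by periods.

djidp.gjxf.kjxgk.fifk

The vowels are i, x, x, i — 4 nuclei, so 4 syllables.
/i…x/ gap (V1→V2): /dpgj/; trying suffixes from longest down, /gj/ is the first permitted one, so coda /dp/ | onset /gj/.
/x…x/ gap (V2→V3): cluster /fkj/ — the longest permitted-onset suffix is /kj/; onset = /kj/, preceding coda = /f/.
/x…i/ gap (V3→V4): cluster /gkf/ — the longest permitted-onset suffix is /f/; onset = /f/, preceding coda = /gk/.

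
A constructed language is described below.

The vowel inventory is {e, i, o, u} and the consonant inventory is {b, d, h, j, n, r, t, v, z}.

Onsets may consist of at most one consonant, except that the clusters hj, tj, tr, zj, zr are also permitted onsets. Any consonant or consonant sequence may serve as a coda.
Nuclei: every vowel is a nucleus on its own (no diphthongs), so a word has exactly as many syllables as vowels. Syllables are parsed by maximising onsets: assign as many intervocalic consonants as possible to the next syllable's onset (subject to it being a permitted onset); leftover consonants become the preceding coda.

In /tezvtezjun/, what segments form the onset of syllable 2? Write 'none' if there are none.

t

The vowels are e, e, u — 3 nuclei, so 3 syllables.
Between /e/ (V1) and /e/ (V2): /zvt/ splits as /zv/ + /t/ (/t/ is the longest suffix that is a licit onset).
Between /e/ (V2) and /u/ (V3): /zj/ is a licit onset in full, so it all attaches to the next syllable.
Syllabification: tezv.te.zjun.
Syllable 2 is /te/: onset /t/, nucleus /e/, coda ∅.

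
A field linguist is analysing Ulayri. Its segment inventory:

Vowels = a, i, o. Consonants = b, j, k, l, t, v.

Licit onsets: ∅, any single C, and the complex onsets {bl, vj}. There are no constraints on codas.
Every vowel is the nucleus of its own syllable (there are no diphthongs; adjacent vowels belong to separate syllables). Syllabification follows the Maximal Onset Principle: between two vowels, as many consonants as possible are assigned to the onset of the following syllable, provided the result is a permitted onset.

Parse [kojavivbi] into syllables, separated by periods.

Vowels present: o, a, i, i; each is a nucleus, giving 4 syllables.
V1 /o/ – V2 /a/: /j/ is a single consonant, so it becomes the next onset.
V2 /a/ – V3 /i/: /v/ is a single consonant, so it becomes the next onset.
V3 /i/ – V4 /i/: /vb/ splits as /v/ + /b/ (/b/ is the longest suffix that is a licit onset).

ko.ja.viv.bi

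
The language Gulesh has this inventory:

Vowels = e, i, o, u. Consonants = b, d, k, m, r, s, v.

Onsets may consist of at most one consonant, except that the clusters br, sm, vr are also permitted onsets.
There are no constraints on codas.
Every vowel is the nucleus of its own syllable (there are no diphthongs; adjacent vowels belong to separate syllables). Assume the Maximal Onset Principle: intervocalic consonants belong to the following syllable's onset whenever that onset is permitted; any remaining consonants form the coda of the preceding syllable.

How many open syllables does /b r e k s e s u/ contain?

Nuclei (vowels): e, e, u → 3 syllables.
Between /e/ (V1) and /e/ (V2): cluster /ks/ — the longest permitted-onset suffix is /s/; onset = /s/, preceding coda = /k/.
Between /e/ (V2) and /u/ (V3): just /s/ — single C goes to the following onset.
So the parse is brek.se.su.
Classifying each syllable: /brek/ (closed), /se/ (open), /su/ (open).
Open syllables: 2.

2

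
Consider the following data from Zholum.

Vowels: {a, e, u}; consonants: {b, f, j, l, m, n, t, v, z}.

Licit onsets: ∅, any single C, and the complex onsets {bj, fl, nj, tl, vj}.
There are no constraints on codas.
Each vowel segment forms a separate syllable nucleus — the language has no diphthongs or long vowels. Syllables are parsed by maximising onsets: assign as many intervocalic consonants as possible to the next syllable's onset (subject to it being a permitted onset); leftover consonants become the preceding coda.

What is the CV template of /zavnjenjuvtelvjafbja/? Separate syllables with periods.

CVC.CCV.CCVC.CVC.CCVC.CCV

Nuclei (vowels): a, e, u, e, a, a → 6 syllables.
σ1/σ2 boundary: cluster /vnj/ — the longest permitted-onset suffix is /nj/; onset = /nj/, preceding coda = /v/.
σ2/σ3 boundary: /nj/ is a licit onset in full, so it all attaches to the next syllable.
σ3/σ4 boundary: cluster /vt/ — the longest permitted-onset suffix is /t/; onset = /t/, preceding coda = /v/.
σ4/σ5 boundary: /lvj/ — longest licit onset from the right is /vj/, leaving /l/ as coda.
σ5/σ6 boundary: /fbj/; trying suffixes from longest down, /bj/ is the first permitted one, so coda /f/ | onset /bj/.
Putting it together: zav.nje.njuv.tel.vjaf.bja.
Mapping each syllable to C/V: /zav/ → CVC, /nje/ → CCV, /njuv/ → CCVC, /tel/ → CVC, /vjaf/ → CCVC, /bja/ → CCV.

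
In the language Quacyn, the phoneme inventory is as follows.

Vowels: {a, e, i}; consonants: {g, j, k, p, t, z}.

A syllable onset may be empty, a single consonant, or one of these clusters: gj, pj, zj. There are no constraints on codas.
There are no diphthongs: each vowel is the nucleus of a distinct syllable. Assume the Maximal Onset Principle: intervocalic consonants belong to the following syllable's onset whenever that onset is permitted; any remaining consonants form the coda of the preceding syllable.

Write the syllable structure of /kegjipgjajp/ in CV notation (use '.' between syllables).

CV.CCVC.CCVCC

Nuclei (vowels): e, i, a → 3 syllables.
V1 /e/ – V2 /i/: /gj/ — entire cluster is a permitted onset → onset /gj/, coda ∅.
V2 /i/ – V3 /a/: /pgj/ splits as /p/ + /gj/ (/gj/ is the longest suffix that is a licit onset).
Syllabification: ke.gjip.gjajp.
Mapping each syllable to C/V: /ke/ → CV, /gjip/ → CCVC, /gjajp/ → CCVCC.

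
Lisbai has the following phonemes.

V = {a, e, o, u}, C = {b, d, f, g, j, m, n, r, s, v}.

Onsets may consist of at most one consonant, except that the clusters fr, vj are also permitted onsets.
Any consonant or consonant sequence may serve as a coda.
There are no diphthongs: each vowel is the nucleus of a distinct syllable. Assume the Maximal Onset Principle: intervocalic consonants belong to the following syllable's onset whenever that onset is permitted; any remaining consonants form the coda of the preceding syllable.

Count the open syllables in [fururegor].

3

The vowels are u, u, e, o — 4 nuclei, so 4 syllables.
V1 /u/ – V2 /u/: just /r/ — single C goes to the following onset.
V2 /u/ – V3 /e/: /r/ is a single consonant, so it becomes the next onset.
V3 /e/ – V4 /o/: /g/ → onset of the next syllable (single consonants are always licit onsets).
Putting it together: fu.ru.re.gor.
Classifying each syllable: /fu/ (open), /ru/ (open), /re/ (open), /gor/ (closed).
Open syllables: 3.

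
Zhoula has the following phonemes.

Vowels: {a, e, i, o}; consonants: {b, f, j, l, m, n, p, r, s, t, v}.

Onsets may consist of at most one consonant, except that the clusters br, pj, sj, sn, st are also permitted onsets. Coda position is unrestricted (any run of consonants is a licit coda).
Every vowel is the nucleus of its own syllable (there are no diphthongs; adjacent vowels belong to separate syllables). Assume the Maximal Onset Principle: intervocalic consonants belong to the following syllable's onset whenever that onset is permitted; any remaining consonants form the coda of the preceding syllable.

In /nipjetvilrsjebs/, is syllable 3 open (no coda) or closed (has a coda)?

Vowels present: i, e, i, e; each is a nucleus, giving 4 syllables.
σ1/σ2 boundary: /pj/ — entire cluster is a permitted onset → onset /pj/, coda ∅.
σ2/σ3 boundary: /tv/; trying suffixes from longest down, /v/ is the first permitted one, so coda /t/ | onset /v/.
σ3/σ4 boundary: cluster /lrsj/ — the longest permitted-onset suffix is /sj/; onset = /sj/, preceding coda = /lr/.
Putting it together: ni.pjet.vilr.sjebs.
Syllable 3 is /vilr/ with coda /lr/, so it is closed.

closed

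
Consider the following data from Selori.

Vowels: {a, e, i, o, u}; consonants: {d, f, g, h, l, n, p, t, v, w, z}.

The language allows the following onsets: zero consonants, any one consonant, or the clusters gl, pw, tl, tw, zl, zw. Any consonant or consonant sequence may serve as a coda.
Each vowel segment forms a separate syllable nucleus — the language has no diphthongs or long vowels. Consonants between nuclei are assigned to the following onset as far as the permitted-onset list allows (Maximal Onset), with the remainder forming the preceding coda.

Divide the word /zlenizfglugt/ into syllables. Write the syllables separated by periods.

The vowels are e, i, u — 3 nuclei, so 3 syllables.
/e…i/ gap (V1→V2): /n/ is a single consonant, so it becomes the next onset.
/i…u/ gap (V2→V3): /zfgl/; trying suffixes from longest down, /gl/ is the first permitted one, so coda /zf/ | onset /gl/.

zle.nizf.glugt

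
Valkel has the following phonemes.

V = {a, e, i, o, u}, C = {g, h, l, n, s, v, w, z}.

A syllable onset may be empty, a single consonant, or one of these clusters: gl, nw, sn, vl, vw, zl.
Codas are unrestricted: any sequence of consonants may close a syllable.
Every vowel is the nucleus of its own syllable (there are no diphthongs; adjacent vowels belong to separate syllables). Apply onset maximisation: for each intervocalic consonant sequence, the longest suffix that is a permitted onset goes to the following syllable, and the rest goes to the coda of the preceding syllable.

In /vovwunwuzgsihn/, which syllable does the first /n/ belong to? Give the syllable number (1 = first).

3

Nuclei (vowels): o, u, u, i → 4 syllables.
Between /o/ (V1) and /u/ (V2): /vw/ is a licit onset in full, so it all attaches to the next syllable.
Between /u/ (V2) and /u/ (V3): /nw/ — entire cluster is a permitted onset → onset /nw/, coda ∅.
Between /u/ (V3) and /i/ (V4): /zgs/; trying suffixes from longest down, /s/ is the first permitted one, so coda /zg/ | onset /s/.
So the parse is vo.vwu.nwuzg.sihn.
The first /n/ is in the onset of syllable 3 (/nwuzg/).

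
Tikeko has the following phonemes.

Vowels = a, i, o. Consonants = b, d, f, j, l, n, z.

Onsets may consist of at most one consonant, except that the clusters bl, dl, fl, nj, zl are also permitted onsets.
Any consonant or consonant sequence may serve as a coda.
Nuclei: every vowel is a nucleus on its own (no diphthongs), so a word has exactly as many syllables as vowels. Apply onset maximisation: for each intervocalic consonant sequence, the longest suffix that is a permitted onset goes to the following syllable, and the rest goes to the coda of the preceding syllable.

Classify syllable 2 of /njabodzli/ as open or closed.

closed

Nuclei (vowels): a, o, i → 3 syllables.
/a…o/ gap (V1→V2): /b/ → onset of the next syllable (single consonants are always licit onsets).
/o…i/ gap (V2→V3): /dzl/ — longest licit onset from the right is /zl/, leaving /d/ as coda.
Syllabification: nja.bod.zli.
Syllable 2 is /bod/ with coda /d/, so it is closed.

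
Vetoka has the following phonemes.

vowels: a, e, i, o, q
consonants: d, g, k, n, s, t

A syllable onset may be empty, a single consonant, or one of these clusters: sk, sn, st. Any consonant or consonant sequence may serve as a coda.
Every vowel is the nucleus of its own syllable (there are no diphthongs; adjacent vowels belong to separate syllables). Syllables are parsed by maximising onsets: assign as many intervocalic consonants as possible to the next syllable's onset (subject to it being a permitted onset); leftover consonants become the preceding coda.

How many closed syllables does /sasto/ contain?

The vowels are a, o — 2 nuclei, so 2 syllables.
/a…o/ gap (V1→V2): cluster /st/ — /st/ is itself a permitted onset, so the whole cluster goes right; preceding coda = ∅.
Result: sa.sto.
Classifying each syllable: /sa/ (open), /sto/ (open).
Closed syllables: 0.

0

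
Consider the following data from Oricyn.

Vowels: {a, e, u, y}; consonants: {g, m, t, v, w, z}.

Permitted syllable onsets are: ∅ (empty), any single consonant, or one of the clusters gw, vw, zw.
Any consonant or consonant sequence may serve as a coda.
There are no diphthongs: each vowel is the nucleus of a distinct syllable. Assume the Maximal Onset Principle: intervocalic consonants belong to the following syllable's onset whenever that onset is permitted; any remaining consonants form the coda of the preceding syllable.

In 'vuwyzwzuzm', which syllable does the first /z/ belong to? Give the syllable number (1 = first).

Vowels present: u, y, u; each is a nucleus, giving 3 syllables.
Between /u/ (V1) and /y/ (V2): /w/ → onset of the next syllable (single consonants are always licit onsets).
Between /y/ (V2) and /u/ (V3): cluster /zwz/ — the longest permitted-onset suffix is /z/; onset = /z/, preceding coda = /zw/.
So the parse is vu.wyzw.zuzm.
The first /z/ is in the coda of syllable 2 (/wyzw/).

2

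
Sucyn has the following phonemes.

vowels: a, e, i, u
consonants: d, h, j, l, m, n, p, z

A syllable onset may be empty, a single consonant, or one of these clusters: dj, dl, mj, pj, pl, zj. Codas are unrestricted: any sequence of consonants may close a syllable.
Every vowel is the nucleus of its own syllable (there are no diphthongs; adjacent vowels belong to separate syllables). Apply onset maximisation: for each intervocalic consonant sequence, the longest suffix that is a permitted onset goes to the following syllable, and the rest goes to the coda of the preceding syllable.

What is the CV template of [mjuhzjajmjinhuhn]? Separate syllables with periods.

CCVC.CCVC.CCVC.CVCC

Nuclei (vowels): u, a, i, u → 4 syllables.
σ1/σ2 boundary: /hzj/; trying suffixes from longest down, /zj/ is the first permitted one, so coda /h/ | onset /zj/.
σ2/σ3 boundary: cluster /jmj/ — the longest permitted-onset suffix is /mj/; onset = /mj/, preceding coda = /j/.
σ3/σ4 boundary: /nh/ — longest licit onset from the right is /h/, leaving /n/ as coda.
Syllabification: mjuh.zjaj.mjin.huhn.
Mapping each syllable to C/V: /mjuh/ → CCVC, /zjaj/ → CCVC, /mjin/ → CCVC, /huhn/ → CVCC.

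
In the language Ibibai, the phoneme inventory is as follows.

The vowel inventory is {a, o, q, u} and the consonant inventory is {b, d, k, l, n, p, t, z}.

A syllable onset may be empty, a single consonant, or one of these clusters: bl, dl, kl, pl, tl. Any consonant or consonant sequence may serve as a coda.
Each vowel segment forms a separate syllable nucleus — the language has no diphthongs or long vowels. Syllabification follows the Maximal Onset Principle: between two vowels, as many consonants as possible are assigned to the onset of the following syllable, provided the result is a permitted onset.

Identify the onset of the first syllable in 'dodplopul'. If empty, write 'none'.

Nuclei (vowels): o, o, u → 3 syllables.
/o…o/ gap (V1→V2): cluster /dpl/ — the longest permitted-onset suffix is /pl/; onset = /pl/, preceding coda = /d/.
/o…u/ gap (V2→V3): /p/ is a single consonant, so it becomes the next onset.
Putting it together: dod.plo.pul.
Syllable 1 is /dod/: onset /d/, nucleus /o/, coda /d/.

d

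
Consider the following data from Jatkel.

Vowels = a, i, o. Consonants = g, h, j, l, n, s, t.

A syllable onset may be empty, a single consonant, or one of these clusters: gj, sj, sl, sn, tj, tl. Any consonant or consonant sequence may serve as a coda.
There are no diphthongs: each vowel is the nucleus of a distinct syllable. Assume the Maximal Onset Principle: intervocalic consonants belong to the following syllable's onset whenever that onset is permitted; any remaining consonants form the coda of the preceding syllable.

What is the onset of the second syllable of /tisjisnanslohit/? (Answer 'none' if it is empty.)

sj

Nuclei (vowels): i, i, a, o, i → 5 syllables.
Between /i/ (V1) and /i/ (V2): /sj/ — entire cluster is a permitted onset → onset /sj/, coda ∅.
Between /i/ (V2) and /a/ (V3): cluster /sn/ — /sn/ is itself a permitted onset, so the whole cluster goes right; preceding coda = ∅.
Between /a/ (V3) and /o/ (V4): /nsl/ splits as /n/ + /sl/ (/sl/ is the longest suffix that is a licit onset).
Between /o/ (V4) and /i/ (V5): just /h/ — single C goes to the following onset.
Putting it together: ti.sji.snan.slo.hit.
Syllable 2 is /sji/: onset /sj/, nucleus /i/, coda ∅.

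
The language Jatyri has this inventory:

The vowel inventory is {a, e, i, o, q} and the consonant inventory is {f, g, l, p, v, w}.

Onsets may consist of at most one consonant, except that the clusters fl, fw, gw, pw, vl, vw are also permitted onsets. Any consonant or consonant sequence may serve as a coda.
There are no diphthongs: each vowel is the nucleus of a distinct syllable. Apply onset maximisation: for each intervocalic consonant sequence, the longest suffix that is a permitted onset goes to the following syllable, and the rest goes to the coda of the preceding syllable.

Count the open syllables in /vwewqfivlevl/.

Nuclei (vowels): e, q, i, e → 4 syllables.
σ1/σ2 boundary: /w/ → onset of the next syllable (single consonants are always licit onsets).
σ2/σ3 boundary: /f/ is a single consonant, so it becomes the next onset.
σ3/σ4 boundary: cluster /vl/ — /vl/ is itself a permitted onset, so the whole cluster goes right; preceding coda = ∅.
So the parse is vwe.wq.fi.vlevl.
Classifying each syllable: /vwe/ (open), /wq/ (open), /fi/ (open), /vlevl/ (closed).
Open syllables: 3.

3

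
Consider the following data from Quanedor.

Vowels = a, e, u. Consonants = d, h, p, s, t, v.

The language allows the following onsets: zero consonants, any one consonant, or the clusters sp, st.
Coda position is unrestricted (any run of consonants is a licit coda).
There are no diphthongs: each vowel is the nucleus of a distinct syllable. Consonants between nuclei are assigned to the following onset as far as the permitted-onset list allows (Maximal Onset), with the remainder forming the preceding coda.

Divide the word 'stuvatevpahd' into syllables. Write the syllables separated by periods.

Nuclei (vowels): u, a, e, a → 4 syllables.
Between /u/ (V1) and /a/ (V2): /v/ → onset of the next syllable (single consonants are always licit onsets).
Between /a/ (V2) and /e/ (V3): /t/ is a single consonant, so it becomes the next onset.
Between /e/ (V3) and /a/ (V4): /vp/ — longest licit onset from the right is /p/, leaving /v/ as coda.

stu.va.tev.pahd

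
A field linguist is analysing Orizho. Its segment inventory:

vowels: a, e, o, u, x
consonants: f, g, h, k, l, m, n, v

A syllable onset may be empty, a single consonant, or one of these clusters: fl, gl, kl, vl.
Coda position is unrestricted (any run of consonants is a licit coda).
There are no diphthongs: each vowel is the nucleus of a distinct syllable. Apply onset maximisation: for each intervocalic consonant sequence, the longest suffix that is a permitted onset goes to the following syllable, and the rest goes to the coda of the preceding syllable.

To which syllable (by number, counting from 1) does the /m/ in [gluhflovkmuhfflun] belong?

3

The vowels are u, o, u, u — 4 nuclei, so 4 syllables.
Between /u/ (V1) and /o/ (V2): cluster /hfl/ — the longest permitted-onset suffix is /fl/; onset = /fl/, preceding coda = /h/.
Between /o/ (V2) and /u/ (V3): cluster /vkm/ — the longest permitted-onset suffix is /m/; onset = /m/, preceding coda = /vk/.
Between /u/ (V3) and /u/ (V4): /hffl/ — longest licit onset from the right is /fl/, leaving /hf/ as coda.
Syllabification: gluh.flovk.muhf.flun.
The /m/ is in the onset of syllable 3 (/muhf/).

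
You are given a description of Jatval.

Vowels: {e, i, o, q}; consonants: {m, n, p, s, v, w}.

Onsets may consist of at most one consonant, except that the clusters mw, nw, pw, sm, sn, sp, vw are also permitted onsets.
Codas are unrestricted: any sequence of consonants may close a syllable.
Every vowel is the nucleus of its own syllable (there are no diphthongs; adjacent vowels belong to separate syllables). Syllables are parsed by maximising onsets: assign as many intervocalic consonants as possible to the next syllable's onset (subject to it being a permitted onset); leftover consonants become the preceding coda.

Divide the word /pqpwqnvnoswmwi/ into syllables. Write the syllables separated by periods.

pq.pwqnv.nosw.mwi

Vowels present: q, q, o, i; each is a nucleus, giving 4 syllables.
Between /q/ (V1) and /q/ (V2): cluster /pw/ — /pw/ is itself a permitted onset, so the whole cluster goes right; preceding coda = ∅.
Between /q/ (V2) and /o/ (V3): /nvn/ splits as /nv/ + /n/ (/n/ is the longest suffix that is a licit onset).
Between /o/ (V3) and /i/ (V4): /swmw/ splits as /sw/ + /mw/ (/mw/ is the longest suffix that is a licit onset).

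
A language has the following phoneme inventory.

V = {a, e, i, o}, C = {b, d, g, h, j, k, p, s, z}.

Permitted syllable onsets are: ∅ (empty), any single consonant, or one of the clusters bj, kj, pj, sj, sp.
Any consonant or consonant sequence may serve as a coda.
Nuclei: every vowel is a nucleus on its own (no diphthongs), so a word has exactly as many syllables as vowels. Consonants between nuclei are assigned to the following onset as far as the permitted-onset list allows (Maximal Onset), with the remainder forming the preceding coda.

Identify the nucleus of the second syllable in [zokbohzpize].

The vowels are o, o, i, e — 4 nuclei, so 4 syllables.
The second nucleus (vowel 2 from the left) is /o/.

o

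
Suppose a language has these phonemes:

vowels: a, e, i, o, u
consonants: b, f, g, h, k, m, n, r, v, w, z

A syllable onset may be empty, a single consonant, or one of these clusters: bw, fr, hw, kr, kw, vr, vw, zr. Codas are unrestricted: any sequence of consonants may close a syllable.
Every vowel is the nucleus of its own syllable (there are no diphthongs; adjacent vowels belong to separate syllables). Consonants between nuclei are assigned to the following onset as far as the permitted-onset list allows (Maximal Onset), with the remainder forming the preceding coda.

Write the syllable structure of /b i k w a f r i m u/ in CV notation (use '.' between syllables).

CV.CCV.CCV.CV

The vowels are i, a, i, u — 4 nuclei, so 4 syllables.
V1 /i/ – V2 /a/: /kw/ — entire cluster is a permitted onset → onset /kw/, coda ∅.
V2 /a/ – V3 /i/: /fr/ — entire cluster is a permitted onset → onset /fr/, coda ∅.
V3 /i/ – V4 /u/: /m/ is a single consonant, so it becomes the next onset.
So the parse is bi.kwa.fri.mu.
Mapping each syllable to C/V: /bi/ → CV, /kwa/ → CCV, /fri/ → CCV, /mu/ → CV.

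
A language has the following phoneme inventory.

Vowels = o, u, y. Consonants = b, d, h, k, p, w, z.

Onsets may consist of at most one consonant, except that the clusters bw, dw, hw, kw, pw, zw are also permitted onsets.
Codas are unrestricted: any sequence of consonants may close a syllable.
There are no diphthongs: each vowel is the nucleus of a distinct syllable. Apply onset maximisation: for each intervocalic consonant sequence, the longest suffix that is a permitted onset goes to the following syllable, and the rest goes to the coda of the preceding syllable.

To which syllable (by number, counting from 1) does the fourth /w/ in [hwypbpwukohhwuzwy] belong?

Vowels present: y, u, o, u, y; each is a nucleus, giving 5 syllables.
V1 /y/ – V2 /u/: /pbpw/ — longest licit onset from the right is /pw/, leaving /pb/ as coda.
V2 /u/ – V3 /o/: just /k/ — single C goes to the following onset.
V3 /o/ – V4 /u/: /hhw/; trying suffixes from longest down, /hw/ is the first permitted one, so coda /h/ | onset /hw/.
V4 /u/ – V5 /y/: /zw/ — entire cluster is a permitted onset → onset /zw/, coda ∅.
So the parse is hwypb.pwu.koh.hwu.zwy.
The fourth /w/ is in the onset of syllable 5 (/zwy/).

5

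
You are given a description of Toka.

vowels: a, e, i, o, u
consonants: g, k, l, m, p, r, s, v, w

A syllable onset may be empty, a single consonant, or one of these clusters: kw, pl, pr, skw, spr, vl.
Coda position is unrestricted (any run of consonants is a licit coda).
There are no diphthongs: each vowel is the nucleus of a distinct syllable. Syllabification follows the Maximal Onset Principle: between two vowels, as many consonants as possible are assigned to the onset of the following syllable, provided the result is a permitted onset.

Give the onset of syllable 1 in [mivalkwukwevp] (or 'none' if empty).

m

Nuclei (vowels): i, a, u, e → 4 syllables.
Between /i/ (V1) and /a/ (V2): just /v/ — single C goes to the following onset.
Between /a/ (V2) and /u/ (V3): /lkw/; trying suffixes from longest down, /kw/ is the first permitted one, so coda /l/ | onset /kw/.
Between /u/ (V3) and /e/ (V4): cluster /kw/ — /kw/ is itself a permitted onset, so the whole cluster goes right; preceding coda = ∅.
Putting it together: mi.val.kwu.kwevp.
Syllable 1 is /mi/: onset /m/, nucleus /i/, coda ∅.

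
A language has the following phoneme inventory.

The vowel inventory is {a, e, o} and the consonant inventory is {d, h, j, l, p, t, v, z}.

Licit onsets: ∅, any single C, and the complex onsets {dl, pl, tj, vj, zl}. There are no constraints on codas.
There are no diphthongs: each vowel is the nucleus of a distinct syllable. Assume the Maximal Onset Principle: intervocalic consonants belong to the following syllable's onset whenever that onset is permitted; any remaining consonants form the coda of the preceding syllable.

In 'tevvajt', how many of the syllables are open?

Nuclei (vowels): e, a → 2 syllables.
/e…a/ gap (V1→V2): /vv/; trying suffixes from longest down, /v/ is the first permitted one, so coda /v/ | onset /v/.
Syllabification: tev.vajt.
Classifying each syllable: /tev/ (closed), /vajt/ (closed).
Open syllables: 0.

0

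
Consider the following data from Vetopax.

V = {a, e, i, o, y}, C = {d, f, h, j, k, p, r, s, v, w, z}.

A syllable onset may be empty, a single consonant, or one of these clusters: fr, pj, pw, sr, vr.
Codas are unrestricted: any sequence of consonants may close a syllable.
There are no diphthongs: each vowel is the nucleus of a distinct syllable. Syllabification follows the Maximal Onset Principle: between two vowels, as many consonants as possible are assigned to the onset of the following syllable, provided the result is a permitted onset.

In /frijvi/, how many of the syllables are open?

1

Vowels present: i, i; each is a nucleus, giving 2 syllables.
σ1/σ2 boundary: /jv/; trying suffixes from longest down, /v/ is the first permitted one, so coda /j/ | onset /v/.
Syllabification: frij.vi.
Classifying each syllable: /frij/ (closed), /vi/ (open).
Open syllables: 1.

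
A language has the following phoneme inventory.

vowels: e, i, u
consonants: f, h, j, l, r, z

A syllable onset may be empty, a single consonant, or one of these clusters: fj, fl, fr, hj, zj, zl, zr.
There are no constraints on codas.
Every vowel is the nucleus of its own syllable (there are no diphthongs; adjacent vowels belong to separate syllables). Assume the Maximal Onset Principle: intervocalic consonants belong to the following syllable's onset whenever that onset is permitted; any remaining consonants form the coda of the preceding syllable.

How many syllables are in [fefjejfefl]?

Nuclei (vowels): e, e, e → 3 syllables.

3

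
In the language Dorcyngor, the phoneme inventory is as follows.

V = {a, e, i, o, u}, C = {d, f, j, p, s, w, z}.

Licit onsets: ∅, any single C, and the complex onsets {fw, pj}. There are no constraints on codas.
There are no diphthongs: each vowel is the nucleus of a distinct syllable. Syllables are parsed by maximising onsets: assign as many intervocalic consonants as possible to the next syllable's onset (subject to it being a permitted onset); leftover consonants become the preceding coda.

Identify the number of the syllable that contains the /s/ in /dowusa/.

3

Nuclei (vowels): o, u, a → 3 syllables.
σ1/σ2 boundary: just /w/ — single C goes to the following onset.
σ2/σ3 boundary: /s/ → onset of the next syllable (single consonants are always licit onsets).
Syllabification: do.wu.sa.
The /s/ is in the onset of syllable 3 (/sa/).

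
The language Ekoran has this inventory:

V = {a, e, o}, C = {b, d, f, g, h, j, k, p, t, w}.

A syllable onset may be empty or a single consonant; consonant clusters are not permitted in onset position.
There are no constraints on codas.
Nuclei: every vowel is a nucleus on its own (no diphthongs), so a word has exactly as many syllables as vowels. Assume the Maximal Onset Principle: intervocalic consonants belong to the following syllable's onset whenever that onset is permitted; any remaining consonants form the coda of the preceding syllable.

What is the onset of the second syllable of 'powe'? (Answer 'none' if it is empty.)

w

Nuclei (vowels): o, e → 2 syllables.
σ1/σ2 boundary: /w/ is a single consonant, so it becomes the next onset.
So the parse is po.we.
Syllable 2 is /we/: onset /w/, nucleus /e/, coda ∅.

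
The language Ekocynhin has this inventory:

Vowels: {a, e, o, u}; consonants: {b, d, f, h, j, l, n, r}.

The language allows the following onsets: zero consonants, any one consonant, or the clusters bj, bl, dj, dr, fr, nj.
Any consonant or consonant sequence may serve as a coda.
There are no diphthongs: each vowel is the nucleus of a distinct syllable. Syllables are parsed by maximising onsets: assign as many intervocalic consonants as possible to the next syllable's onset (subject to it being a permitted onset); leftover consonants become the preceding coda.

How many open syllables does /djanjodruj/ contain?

2

Nuclei (vowels): a, o, u → 3 syllables.
Between /a/ (V1) and /o/ (V2): cluster /nj/ — /nj/ is itself a permitted onset, so the whole cluster goes right; preceding coda = ∅.
Between /o/ (V2) and /u/ (V3): /dr/ — entire cluster is a permitted onset → onset /dr/, coda ∅.
Result: dja.njo.druj.
Classifying each syllable: /dja/ (open), /njo/ (open), /druj/ (closed).
Open syllables: 2.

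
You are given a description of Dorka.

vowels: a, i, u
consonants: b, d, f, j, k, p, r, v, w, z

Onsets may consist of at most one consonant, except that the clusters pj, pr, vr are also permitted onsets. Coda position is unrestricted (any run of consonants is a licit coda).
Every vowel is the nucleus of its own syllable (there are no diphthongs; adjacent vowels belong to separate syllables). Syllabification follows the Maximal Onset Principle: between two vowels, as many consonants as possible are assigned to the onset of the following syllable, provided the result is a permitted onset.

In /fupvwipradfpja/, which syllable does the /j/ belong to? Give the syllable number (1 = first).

4

Vowels present: u, i, a, a; each is a nucleus, giving 4 syllables.
V1 /u/ – V2 /i/: /pvw/ splits as /pv/ + /w/ (/w/ is the longest suffix that is a licit onset).
V2 /i/ – V3 /a/: cluster /pr/ — /pr/ is itself a permitted onset, so the whole cluster goes right; preceding coda = ∅.
V3 /a/ – V4 /a/: /dfpj/; trying suffixes from longest down, /pj/ is the first permitted one, so coda /df/ | onset /pj/.
Syllabification: fupv.wi.pradf.pja.
The /j/ is in the onset of syllable 4 (/pja/).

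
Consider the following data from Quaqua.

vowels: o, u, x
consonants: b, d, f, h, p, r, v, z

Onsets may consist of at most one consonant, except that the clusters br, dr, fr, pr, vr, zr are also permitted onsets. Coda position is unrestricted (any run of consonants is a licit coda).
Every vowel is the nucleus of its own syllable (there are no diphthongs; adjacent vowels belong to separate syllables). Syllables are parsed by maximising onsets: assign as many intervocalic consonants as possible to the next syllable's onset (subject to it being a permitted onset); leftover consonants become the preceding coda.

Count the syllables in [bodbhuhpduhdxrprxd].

5

The vowels are o, u, u, x, x — 5 nuclei, so 5 syllables.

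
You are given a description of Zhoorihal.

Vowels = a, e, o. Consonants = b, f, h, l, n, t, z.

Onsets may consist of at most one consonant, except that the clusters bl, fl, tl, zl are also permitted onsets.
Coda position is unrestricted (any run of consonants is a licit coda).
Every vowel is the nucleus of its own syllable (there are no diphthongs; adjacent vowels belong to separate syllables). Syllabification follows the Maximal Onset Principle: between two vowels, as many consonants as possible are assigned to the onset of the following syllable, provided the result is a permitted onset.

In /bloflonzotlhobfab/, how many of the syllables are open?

1

Vowels present: o, o, o, o, a; each is a nucleus, giving 5 syllables.
/o…o/ gap (V1→V2): /fl/ — entire cluster is a permitted onset → onset /fl/, coda ∅.
/o…o/ gap (V2→V3): /nz/ splits as /n/ + /z/ (/z/ is the longest suffix that is a licit onset).
/o…o/ gap (V3→V4): /tlh/; trying suffixes from longest down, /h/ is the first permitted one, so coda /tl/ | onset /h/.
/o…a/ gap (V4→V5): /bf/ — longest licit onset from the right is /f/, leaving /b/ as coda.
So the parse is blo.flon.zotl.hob.fab.
Classifying each syllable: /blo/ (open), /flon/ (closed), /zotl/ (closed), /hob/ (closed), /fab/ (closed).
Open syllables: 1.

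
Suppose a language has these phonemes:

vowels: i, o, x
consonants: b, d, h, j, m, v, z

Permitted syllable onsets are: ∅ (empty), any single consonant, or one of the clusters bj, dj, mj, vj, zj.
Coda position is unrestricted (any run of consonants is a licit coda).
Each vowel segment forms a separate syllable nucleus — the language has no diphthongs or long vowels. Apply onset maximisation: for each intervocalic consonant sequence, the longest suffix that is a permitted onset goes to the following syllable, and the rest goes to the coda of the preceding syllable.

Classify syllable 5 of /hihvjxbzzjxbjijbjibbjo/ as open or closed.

Nuclei (vowels): i, x, x, i, i, o → 6 syllables.
/i…x/ gap (V1→V2): cluster /hvj/ — the longest permitted-onset suffix is /vj/; onset = /vj/, preceding coda = /h/.
/x…x/ gap (V2→V3): /bzzj/; trying suffixes from longest down, /zj/ is the first permitted one, so coda /bz/ | onset /zj/.
/x…i/ gap (V3→V4): /bj/ is a licit onset in full, so it all attaches to the next syllable.
/i…i/ gap (V4→V5): /jbj/ — longest licit onset from the right is /bj/, leaving /j/ as coda.
/i…o/ gap (V5→V6): /bbj/ — longest licit onset from the right is /bj/, leaving /b/ as coda.
Result: hih.vjxbz.zjx.bjij.bjib.bjo.
Syllable 5 is /bjib/ with coda /b/, so it is closed.

closed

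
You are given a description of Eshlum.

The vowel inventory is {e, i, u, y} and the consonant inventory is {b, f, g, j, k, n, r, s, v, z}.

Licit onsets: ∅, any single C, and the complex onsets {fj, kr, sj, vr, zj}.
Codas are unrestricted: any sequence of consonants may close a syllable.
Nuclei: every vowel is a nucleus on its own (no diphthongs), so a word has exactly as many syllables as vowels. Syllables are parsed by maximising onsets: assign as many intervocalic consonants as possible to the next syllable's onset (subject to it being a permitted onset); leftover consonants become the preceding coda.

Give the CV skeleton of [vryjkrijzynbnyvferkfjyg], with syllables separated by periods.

CCVC.CCVC.CVCC.CVC.CVCC.CCVC

Nuclei (vowels): y, i, y, y, e, y → 6 syllables.
V1 /y/ – V2 /i/: /jkr/ — longest licit onset from the right is /kr/, leaving /j/ as coda.
V2 /i/ – V3 /y/: cluster /jz/ — the longest permitted-onset suffix is /z/; onset = /z/, preceding coda = /j/.
V3 /y/ – V4 /y/: /nbn/; trying suffixes from longest down, /n/ is the first permitted one, so coda /nb/ | onset /n/.
V4 /y/ – V5 /e/: /vf/ splits as /v/ + /f/ (/f/ is the longest suffix that is a licit onset).
V5 /e/ – V6 /y/: cluster /rkfj/ — the longest permitted-onset suffix is /fj/; onset = /fj/, preceding coda = /rk/.
So the parse is vryj.krij.zynb.nyv.ferk.fjyg.
Mapping each syllable to C/V: /vryj/ → CCVC, /krij/ → CCVC, /zynb/ → CVCC, /nyv/ → CVC, /ferk/ → CVCC, /fjyg/ → CCVC.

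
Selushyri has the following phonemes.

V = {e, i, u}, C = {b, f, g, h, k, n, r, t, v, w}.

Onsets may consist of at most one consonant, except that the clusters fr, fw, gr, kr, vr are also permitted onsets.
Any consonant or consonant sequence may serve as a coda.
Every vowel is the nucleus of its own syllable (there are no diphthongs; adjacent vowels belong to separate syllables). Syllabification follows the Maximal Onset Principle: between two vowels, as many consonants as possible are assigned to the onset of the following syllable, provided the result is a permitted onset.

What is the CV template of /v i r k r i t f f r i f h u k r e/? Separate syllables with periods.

CVC.CCVCC.CCVC.CV.CCV

Vowels present: i, i, i, u, e; each is a nucleus, giving 5 syllables.
V1 /i/ – V2 /i/: /rkr/ — longest licit onset from the right is /kr/, leaving /r/ as coda.
V2 /i/ – V3 /i/: /tffr/ splits as /tf/ + /fr/ (/fr/ is the longest suffix that is a licit onset).
V3 /i/ – V4 /u/: /fh/ — longest licit onset from the right is /h/, leaving /f/ as coda.
V4 /u/ – V5 /e/: /kr/ is a licit onset in full, so it all attaches to the next syllable.
Putting it together: vir.kritf.frif.hu.kre.
Mapping each syllable to C/V: /vir/ → CVC, /kritf/ → CCVCC, /frif/ → CCVC, /hu/ → CV, /kre/ → CCV.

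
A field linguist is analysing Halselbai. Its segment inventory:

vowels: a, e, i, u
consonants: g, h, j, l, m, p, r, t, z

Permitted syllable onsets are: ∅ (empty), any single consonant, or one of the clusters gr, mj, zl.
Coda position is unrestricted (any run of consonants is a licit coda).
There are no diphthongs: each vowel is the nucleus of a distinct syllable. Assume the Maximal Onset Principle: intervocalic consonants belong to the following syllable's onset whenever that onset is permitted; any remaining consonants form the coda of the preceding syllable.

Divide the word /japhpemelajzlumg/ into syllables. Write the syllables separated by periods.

japh.pe.me.laj.zlumg

Vowels present: a, e, e, a, u; each is a nucleus, giving 5 syllables.
V1 /a/ – V2 /e/: cluster /php/ — the longest permitted-onset suffix is /p/; onset = /p/, preceding coda = /ph/.
V2 /e/ – V3 /e/: just /m/ — single C goes to the following onset.
V3 /e/ – V4 /a/: just /l/ — single C goes to the following onset.
V4 /a/ – V5 /u/: /jzl/ — longest licit onset from the right is /zl/, leaving /j/ as coda.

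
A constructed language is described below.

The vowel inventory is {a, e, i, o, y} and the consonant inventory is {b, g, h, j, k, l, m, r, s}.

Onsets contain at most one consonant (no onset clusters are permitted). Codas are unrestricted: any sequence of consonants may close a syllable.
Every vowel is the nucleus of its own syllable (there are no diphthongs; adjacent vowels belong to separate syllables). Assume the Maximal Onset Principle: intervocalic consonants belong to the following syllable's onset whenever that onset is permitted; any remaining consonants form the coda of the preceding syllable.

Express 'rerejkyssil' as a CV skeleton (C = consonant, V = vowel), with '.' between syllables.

Nuclei (vowels): e, e, y, i → 4 syllables.
V1 /e/ – V2 /e/: /r/ → onset of the next syllable (single consonants are always licit onsets).
V2 /e/ – V3 /y/: /jk/ — longest licit onset from the right is /k/, leaving /j/ as coda.
V3 /y/ – V4 /i/: /ss/ splits as /s/ + /s/ (/s/ is the longest suffix that is a licit onset).
Result: re.rej.kys.sil.
Mapping each syllable to C/V: /re/ → CV, /rej/ → CVC, /kys/ → CVC, /sil/ → CVC.

CV.CVC.CVC.CVC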